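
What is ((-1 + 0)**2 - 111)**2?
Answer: 12100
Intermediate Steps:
((-1 + 0)**2 - 111)**2 = ((-1)**2 - 111)**2 = (1 - 111)**2 = (-110)**2 = 12100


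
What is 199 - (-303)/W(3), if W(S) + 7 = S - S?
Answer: 1090/7 ≈ 155.71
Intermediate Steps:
W(S) = -7 (W(S) = -7 + (S - S) = -7 + 0 = -7)
199 - (-303)/W(3) = 199 - (-303)/(-7) = 199 - (-303)*(-1)/7 = 199 - 1*303/7 = 199 - 303/7 = 1090/7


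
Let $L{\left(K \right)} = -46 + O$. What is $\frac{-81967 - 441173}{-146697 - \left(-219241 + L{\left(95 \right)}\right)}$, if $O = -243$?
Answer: $- \frac{523140}{72833} \approx -7.1827$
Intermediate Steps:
$L{\left(K \right)} = -289$ ($L{\left(K \right)} = -46 - 243 = -289$)
$\frac{-81967 - 441173}{-146697 - \left(-219241 + L{\left(95 \right)}\right)} = \frac{-81967 - 441173}{-146697 + \left(219241 - -289\right)} = - \frac{523140}{-146697 + \left(219241 + 289\right)} = - \frac{523140}{-146697 + 219530} = - \frac{523140}{72833}$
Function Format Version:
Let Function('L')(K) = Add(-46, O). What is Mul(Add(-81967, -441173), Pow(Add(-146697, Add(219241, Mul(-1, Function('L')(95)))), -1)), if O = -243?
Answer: Rational(-523140, 72833) ≈ -7.1827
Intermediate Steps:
Function('L')(K) = -289 (Function('L')(K) = Add(-46, -243) = -289)
Mul(Add(-81967, -441173), Pow(Add(-146697, Add(219241, Mul(-1, Function('L')(95)))), -1)) = Mul(Add(-81967, -441173), Pow(Add(-146697, Add(219241, Mul(-1, -289))), -1)) = Mul(-523140, Pow(Add(-146697, Add(219241, 289)), -1)) = Mul(-523140, Pow(Add(-146697, 219530), -1)) = Mul(-523140, Pow(72833, -1)) = Mul(-523140, Rational(1, 72833)) = Rational(-523140, 72833)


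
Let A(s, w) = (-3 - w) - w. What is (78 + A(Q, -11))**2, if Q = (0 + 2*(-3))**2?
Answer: 9409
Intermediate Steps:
Q = 36 (Q = (0 - 6)**2 = (-6)**2 = 36)
A(s, w) = -3 - 2*w
(78 + A(Q, -11))**2 = (78 + (-3 - 2*(-11)))**2 = (78 + (-3 + 22))**2 = (78 + 19)**2 = 97**2 = 9409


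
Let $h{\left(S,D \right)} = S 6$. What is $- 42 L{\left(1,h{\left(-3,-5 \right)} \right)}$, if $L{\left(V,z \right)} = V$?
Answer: $-42$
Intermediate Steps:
$h{\left(S,D \right)} = 6 S$
$- 42 L{\left(1,h{\left(-3,-5 \right)} \right)} = \left(-42\right) 1 = -42$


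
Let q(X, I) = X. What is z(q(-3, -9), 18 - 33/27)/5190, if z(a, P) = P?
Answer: 151/46710 ≈ 0.0032327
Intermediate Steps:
z(q(-3, -9), 18 - 33/27)/5190 = (18 - 33/27)/5190 = (18 - 33/27)*(1/5190) = (18 - 1*11/9)*(1/5190) = (18 - 11/9)*(1/5190) = (151/9)*(1/5190) = 151/46710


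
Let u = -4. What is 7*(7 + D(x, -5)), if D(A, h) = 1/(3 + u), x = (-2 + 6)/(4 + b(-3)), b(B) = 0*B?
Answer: 42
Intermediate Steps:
b(B) = 0
x = 1 (x = (-2 + 6)/(4 + 0) = 4/4 = 4*(¼) = 1)
D(A, h) = -1 (D(A, h) = 1/(3 - 4) = 1/(-1) = -1)
7*(7 + D(x, -5)) = 7*(7 - 1) = 7*6 = 42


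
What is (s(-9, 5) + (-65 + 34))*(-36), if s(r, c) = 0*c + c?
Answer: 936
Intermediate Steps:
s(r, c) = c (s(r, c) = 0 + c = c)
(s(-9, 5) + (-65 + 34))*(-36) = (5 + (-65 + 34))*(-36) = (5 - 31)*(-36) = -26*(-36) = 936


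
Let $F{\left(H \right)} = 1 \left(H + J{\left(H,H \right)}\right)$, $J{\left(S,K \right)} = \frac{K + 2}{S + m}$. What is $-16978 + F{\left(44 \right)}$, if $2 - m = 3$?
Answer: $- \frac{728116}{43} \approx -16933.0$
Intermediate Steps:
$m = -1$ ($m = 2 - 3 = -1$)
$J{\left(S,K \right)} = \frac{2 + K}{-1 + S}$ ($J{\left(S,K \right)} = \frac{K + 2}{S - 1} = \frac{2 + K}{-1 + S}$)
$F{\left(H \right)} = H + \frac{2 + H}{-1 + H}$ ($F{\left(H \right)} = 1 \left(H + \frac{2 + H}{-1 + H}\right) = H + \frac{2 + H}{-1 + H}$)
$-16978 + F{\left(44 \right)} = -16978 + \frac{2 + 44^{2}}{-1 + 44} = -16978 + \frac{2 + 1936}{43} = -16978 + \frac{1}{43} \cdot 1938 = -16978 + \frac{1938}{43} = - \frac{728116}{43}$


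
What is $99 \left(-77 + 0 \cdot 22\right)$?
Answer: $-7623$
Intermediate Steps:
$99 \left(-77 + 0 \cdot 22\right) = 99 \left(-77 + 0\right) = 99 \left(-77\right) = -7623$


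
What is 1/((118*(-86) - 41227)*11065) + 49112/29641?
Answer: 27918422355359/16849852539375 ≈ 1.6569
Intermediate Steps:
1/((118*(-86) - 41227)*11065) + 49112/29641 = (1/11065)/(-10148 - 41227) + 49112*(1/29641) = (1/11065)/(-51375) + 49112/29641 = -1/51375*1/11065 + 49112/29641 = -1/568464375 + 49112/29641 = 27918422355359/16849852539375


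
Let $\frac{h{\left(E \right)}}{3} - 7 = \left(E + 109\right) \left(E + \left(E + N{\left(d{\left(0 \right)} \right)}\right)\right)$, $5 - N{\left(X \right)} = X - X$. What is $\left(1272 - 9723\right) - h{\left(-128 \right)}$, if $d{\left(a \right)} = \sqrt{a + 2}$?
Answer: $-22779$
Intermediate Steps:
$d{\left(a \right)} = \sqrt{2 + a}$
$N{\left(X \right)} = 5$ ($N{\left(X \right)} = 5 - \left(X - X\right) = 5 - 0 = 5 + 0 = 5$)
$h{\left(E \right)} = 21 + 3 \left(5 + 2 E\right) \left(109 + E\right)$ ($h{\left(E \right)} = 21 + 3 \left(E + 109\right) \left(E + \left(E + 5\right)\right) = 21 + 3 \left(109 + E\right) \left(E + \left(5 + E\right)\right) = 21 + 3 \left(109 + E\right) \left(5 + 2 E\right) = 21 + 3 \left(5 + 2 E\right) \left(109 + E\right)$)
$\left(1272 - 9723\right) - h{\left(-128 \right)} = \left(1272 - 9723\right) - \left(1656 + 6 \left(-128\right)^{2} + 669 \left(-128\right)\right) = \left(1272 - 9723\right) - \left(1656 + 6 \cdot 16384 - 85632\right) = -8451 - \left(1656 + 98304 - 85632\right) = -8451 - 14328 = -22779$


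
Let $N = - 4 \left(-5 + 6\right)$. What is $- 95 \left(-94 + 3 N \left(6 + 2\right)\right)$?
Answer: $18050$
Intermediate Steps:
$N = -4$ ($N = \left(-4\right) 1 = -4$)
$- 95 \left(-94 + 3 N \left(6 + 2\right)\right) = - 95 \left(-94 + 3 \left(-4\right) \left(6 + 2\right)\right) = - 95 \left(-94 - 96\right) = \left(-95\right) \left(-190\right) = 18050$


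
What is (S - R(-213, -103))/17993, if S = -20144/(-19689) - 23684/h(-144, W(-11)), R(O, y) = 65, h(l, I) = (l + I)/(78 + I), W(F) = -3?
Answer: 11596134491/17358944673 ≈ 0.66802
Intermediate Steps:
h(l, I) = (I + l)/(78 + I)
S = 11658843956/964761 (S = -20144/(-19689) - 23684*(78 - 3)/(-3 - 144) = -20144*(-1/19689) - 23684/(-147/75) = 20144/19689 - 23684/((1/75)*(-147)) = 20144/19689 - 23684/(-49/25) = 20144/19689 - 23684*(-25/49) = 20144/19689 + 592100/49 = 11658843956/964761 ≈ 12085.)
(S - R(-213, -103))/17993 = (11658843956/964761 - 1*65)/17993 = (11658843956/964761 - 65)*(1/17993) = (11596134491/964761)*(1/17993) = 11596134491/17358944673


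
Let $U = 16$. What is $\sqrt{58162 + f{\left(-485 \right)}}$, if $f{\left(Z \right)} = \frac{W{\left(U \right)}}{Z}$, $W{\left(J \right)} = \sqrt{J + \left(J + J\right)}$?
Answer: $\frac{\sqrt{13681156450 - 1940 \sqrt{3}}}{485} \approx 241.17$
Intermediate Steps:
$W{\left(J \right)} = \sqrt{3} \sqrt{J}$ ($W{\left(J \right)} = \sqrt{J + 2 J} = \sqrt{3 J} = \sqrt{3} \sqrt{J}$)
$f{\left(Z \right)} = \frac{4 \sqrt{3}}{Z}$ ($f{\left(Z \right)} = \frac{\sqrt{3} \sqrt{16}}{Z} = \frac{\sqrt{3} \cdot 4}{Z} = \frac{4 \sqrt{3}}{Z}$)
$\sqrt{58162 + f{\left(-485 \right)}} = \sqrt{58162 + \frac{4 \sqrt{3}}{-485}} = \sqrt{58162 + 4 \sqrt{3} \left(- \frac{1}{485}\right)} = \sqrt{58162 - \frac{4 \sqrt{3}}{485}}$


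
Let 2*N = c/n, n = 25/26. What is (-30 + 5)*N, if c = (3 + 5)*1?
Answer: -104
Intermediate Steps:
n = 25/26 (n = 25*(1/26) = 25/26 ≈ 0.96154)
c = 8 (c = 8*1 = 8)
N = 104/25 (N = (8/(25/26))/2 = (8*(26/25))/2 = (1/2)*(208/25) = 104/25 ≈ 4.1600)
(-30 + 5)*N = (-30 + 5)*(104/25) = -25*104/25 = -104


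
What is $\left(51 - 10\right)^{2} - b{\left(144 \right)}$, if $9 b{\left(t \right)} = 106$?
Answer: $\frac{15023}{9} \approx 1669.2$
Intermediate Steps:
$b{\left(t \right)} = \frac{106}{9}$ ($b{\left(t \right)} = \frac{1}{9} \cdot 106 = \frac{106}{9}$)
$\left(51 - 10\right)^{2} - b{\left(144 \right)} = \left(51 - 10\right)^{2} - \frac{106}{9} = 41^{2} - \frac{106}{9} = 1681 - \frac{106}{9} = \frac{15023}{9}$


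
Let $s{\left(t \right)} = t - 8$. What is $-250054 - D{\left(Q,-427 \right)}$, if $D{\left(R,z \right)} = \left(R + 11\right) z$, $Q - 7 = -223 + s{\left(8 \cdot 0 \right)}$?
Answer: $-341005$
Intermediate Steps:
$s{\left(t \right)} = -8 + t$
$Q = -224$ ($Q = 7 + \left(-223 + \left(-8 + 8 \cdot 0\right)\right) = 7 + \left(-223 + \left(-8 + 0\right)\right) = 7 - 231 = -224$)
$D{\left(R,z \right)} = z \left(11 + R\right)$ ($D{\left(R,z \right)} = \left(11 + R\right) z = z \left(11 + R\right)$)
$-250054 - D{\left(Q,-427 \right)} = -250054 - - 427 \left(11 - 224\right) = -250054 - \left(-427\right) \left(-213\right) = -250054 - 90951 = -341005$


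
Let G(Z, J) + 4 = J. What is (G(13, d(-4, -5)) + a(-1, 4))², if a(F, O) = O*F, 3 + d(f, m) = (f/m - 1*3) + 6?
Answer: 1296/25 ≈ 51.840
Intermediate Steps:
d(f, m) = f/m (d(f, m) = -3 + ((f/m - 1*3) + 6) = -3 + ((f/m - 3) + 6) = -3 + ((-3 + f/m) + 6) = -3 + (3 + f/m) = f/m)
G(Z, J) = -4 + J
a(F, O) = F*O
(G(13, d(-4, -5)) + a(-1, 4))² = ((-4 - 4/(-5)) - 1*4)² = ((-4 - 4*(-⅕)) - 4)² = ((-4 + ⅘) - 4)² = (-16/5 - 4)² = (-36/5)² = 1296/25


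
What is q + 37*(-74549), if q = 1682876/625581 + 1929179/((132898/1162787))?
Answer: 1173996795289073867/83138463738 ≈ 1.4121e+7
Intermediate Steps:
q = 1403318700617627861/83138463738 (q = 1682876*(1/625581) + 1929179/((132898*(1/1162787))) = 1682876/625581 + 1929179/(132898/1162787) = 1682876/625581 + 1929179*(1162787/132898) = 1682876/625581 + 2243224261873/132898 = 1403318700617627861/83138463738 ≈ 1.6879e+7)
q + 37*(-74549) = 1403318700617627861/83138463738 + 37*(-74549) = 1403318700617627861/83138463738 - 2758313 = 1173996795289073867/83138463738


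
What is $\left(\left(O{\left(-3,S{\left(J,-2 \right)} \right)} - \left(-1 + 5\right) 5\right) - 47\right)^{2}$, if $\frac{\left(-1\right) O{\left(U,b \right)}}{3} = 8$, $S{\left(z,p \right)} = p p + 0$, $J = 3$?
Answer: $8281$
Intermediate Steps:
$S{\left(z,p \right)} = p^{2}$ ($S{\left(z,p \right)} = p^{2} + 0 = p^{2}$)
$O{\left(U,b \right)} = -24$ ($O{\left(U,b \right)} = \left(-3\right) 8 = -24$)
$\left(\left(O{\left(-3,S{\left(J,-2 \right)} \right)} - \left(-1 + 5\right) 5\right) - 47\right)^{2} = \left(\left(-24 - \left(-1 + 5\right) 5\right) - 47\right)^{2} = \left(\left(-24 - 4 \cdot 5\right) - 47\right)^{2} = \left(\left(-24 - 20\right) - 47\right)^{2} = \left(-44 - 47\right)^{2} = \left(-91\right)^{2} = 8281$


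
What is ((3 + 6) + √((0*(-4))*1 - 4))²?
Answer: 77 + 36*I ≈ 77.0 + 36.0*I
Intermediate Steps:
((3 + 6) + √((0*(-4))*1 - 4))² = (9 + √(0*1 - 4))² = (9 + √(0 - 4))² = (9 + √(-4))² = (9 + 2*I)²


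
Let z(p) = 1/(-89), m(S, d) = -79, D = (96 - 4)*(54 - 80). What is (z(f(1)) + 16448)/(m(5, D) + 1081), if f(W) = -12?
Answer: 487957/29726 ≈ 16.415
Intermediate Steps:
D = -2392 (D = 92*(-26) = -2392)
z(p) = -1/89
(z(f(1)) + 16448)/(m(5, D) + 1081) = (-1/89 + 16448)/(-79 + 1081) = (1463871/89)/1002 = (1463871/89)*(1/1002) = 487957/29726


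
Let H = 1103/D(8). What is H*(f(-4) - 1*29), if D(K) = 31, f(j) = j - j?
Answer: -31987/31 ≈ -1031.8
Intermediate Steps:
f(j) = 0
H = 1103/31 ≈ 35.581
H*(f(-4) - 1*29) = 1103*(0 - 1*29)/31 = 1103*(0 - 29)/31 = (1103/31)*(-29) = -31987/31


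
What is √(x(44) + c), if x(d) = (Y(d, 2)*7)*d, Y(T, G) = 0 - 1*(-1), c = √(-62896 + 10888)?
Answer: √(308 + 2*I*√13002) ≈ 18.591 + 6.1335*I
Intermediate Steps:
c = 2*I*√13002 (c = √(-52008) = 2*I*√13002 ≈ 228.05*I)
Y(T, G) = 1 (Y(T, G) = 0 + 1 = 1)
x(d) = 7*d (x(d) = (1*7)*d = 7*d)
√(x(44) + c) = √(7*44 + 2*I*√13002) = √(308 + 2*I*√13002)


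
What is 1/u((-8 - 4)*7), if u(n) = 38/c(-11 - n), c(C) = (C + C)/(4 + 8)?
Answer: 73/228 ≈ 0.32018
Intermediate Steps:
c(C) = C/6 (c(C) = (2*C)/12 = (2*C)*(1/12) = C/6)
u(n) = 38/(-11/6 - n/6) (u(n) = 38/(((-11 - n)/6)) = 38/(-11/6 - n/6))
1/u((-8 - 4)*7) = 1/(-228/(11 + (-8 - 4)*7)) = 1/(-228/(11 - 12*7)) = 1/(-228/(11 - 84)) = 1/(-228/(-73)) = 1/(-228*(-1/73)) = 1/(228/73) = 73/228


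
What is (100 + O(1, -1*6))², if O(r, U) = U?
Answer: 8836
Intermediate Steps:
(100 + O(1, -1*6))² = (100 - 1*6)² = (100 - 6)² = 94² = 8836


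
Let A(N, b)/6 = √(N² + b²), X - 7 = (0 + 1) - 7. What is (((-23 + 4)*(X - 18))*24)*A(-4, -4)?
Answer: 186048*√2 ≈ 2.6311e+5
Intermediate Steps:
X = 1 (X = 7 + ((0 + 1) - 7) = 7 + (1 - 7) = 7 - 6 = 1)
A(N, b) = 6*√(N² + b²)
(((-23 + 4)*(X - 18))*24)*A(-4, -4) = (((-23 + 4)*(1 - 18))*24)*(6*√((-4)² + (-4)²)) = (-19*(-17)*24)*(6*√(16 + 16)) = (323*24)*(6*√32) = 7752*(6*(4*√2)) = 7752*(24*√2) = 186048*√2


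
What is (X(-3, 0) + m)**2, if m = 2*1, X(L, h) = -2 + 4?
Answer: 16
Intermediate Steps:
X(L, h) = 2
m = 2
(X(-3, 0) + m)**2 = (2 + 2)**2 = 4**2 = 16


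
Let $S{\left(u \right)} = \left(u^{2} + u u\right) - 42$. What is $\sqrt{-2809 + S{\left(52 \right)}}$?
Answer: $\sqrt{2557} \approx 50.567$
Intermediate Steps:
$S{\left(u \right)} = -42 + 2 u^{2}$ ($S{\left(u \right)} = \left(u^{2} + u^{2}\right) - 42 = 2 u^{2} - 42 = -42 + 2 u^{2}$)
$\sqrt{-2809 + S{\left(52 \right)}} = \sqrt{-2809 - \left(42 - 2 \cdot 52^{2}\right)} = \sqrt{-2809 + \left(-42 + 2 \cdot 2704\right)} = \sqrt{-2809 + \left(-42 + 5408\right)} = \sqrt{-2809 + 5366} = \sqrt{2557}$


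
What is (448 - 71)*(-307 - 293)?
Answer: -226200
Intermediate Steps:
(448 - 71)*(-307 - 293) = 377*(-600) = -226200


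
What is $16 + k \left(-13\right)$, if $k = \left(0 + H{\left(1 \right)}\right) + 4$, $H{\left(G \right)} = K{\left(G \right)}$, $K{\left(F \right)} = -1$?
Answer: $-23$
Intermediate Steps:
$H{\left(G \right)} = -1$
$k = 3$ ($k = \left(0 - 1\right) + 4 = -1 + 4 = 3$)
$16 + k \left(-13\right) = 16 + 3 \left(-13\right) = 16 - 39 = -23$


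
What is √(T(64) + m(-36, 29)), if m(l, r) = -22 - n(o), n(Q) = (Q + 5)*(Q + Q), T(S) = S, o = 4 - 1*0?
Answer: I*√30 ≈ 5.4772*I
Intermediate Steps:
o = 4 (o = 4 + 0 = 4)
n(Q) = 2*Q*(5 + Q) (n(Q) = (5 + Q)*(2*Q) = 2*Q*(5 + Q))
m(l, r) = -94 (m(l, r) = -22 - 2*4*(5 + 4) = -22 - 2*4*9 = -22 - 1*72 = -22 - 72 = -94)
√(T(64) + m(-36, 29)) = √(64 - 94) = √(-30) = I*√30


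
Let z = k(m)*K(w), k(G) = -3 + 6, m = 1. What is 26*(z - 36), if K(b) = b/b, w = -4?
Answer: -858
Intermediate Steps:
k(G) = 3
K(b) = 1
z = 3 (z = 3*1 = 3)
26*(z - 36) = 26*(3 - 36) = 26*(-33) = -858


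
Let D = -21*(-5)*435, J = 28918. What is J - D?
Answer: -16757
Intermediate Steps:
D = 45675 (D = 105*435 = 45675)
J - D = 28918 - 1*45675 = 28918 - 45675 = -16757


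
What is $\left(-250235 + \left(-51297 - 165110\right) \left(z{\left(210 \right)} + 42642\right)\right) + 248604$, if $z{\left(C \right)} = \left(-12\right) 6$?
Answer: $-9212447621$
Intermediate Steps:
$z{\left(C \right)} = -72$
$\left(-250235 + \left(-51297 - 165110\right) \left(z{\left(210 \right)} + 42642\right)\right) + 248604 = \left(-250235 + \left(-51297 - 165110\right) \left(-72 + 42642\right)\right) + 248604 = \left(-250235 - 9212445990\right) + 248604 = -9212696225 + 248604 = -9212447621$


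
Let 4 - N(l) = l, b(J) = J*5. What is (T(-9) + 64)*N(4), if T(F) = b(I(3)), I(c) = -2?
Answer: 0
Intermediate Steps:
b(J) = 5*J
N(l) = 4 - l
T(F) = -10 (T(F) = 5*(-2) = -10)
(T(-9) + 64)*N(4) = (-10 + 64)*(4 - 1*4) = 54*(4 - 4) = 54*0 = 0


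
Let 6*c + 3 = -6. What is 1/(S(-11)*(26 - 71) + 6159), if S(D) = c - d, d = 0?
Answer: 2/12453 ≈ 0.00016060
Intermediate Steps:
c = -3/2 (c = -½ + (⅙)*(-6) = -½ - 1 = -3/2 ≈ -1.5000)
S(D) = -3/2 (S(D) = -3/2 - 1*0 = -3/2 + 0 = -3/2)
1/(S(-11)*(26 - 71) + 6159) = 1/(-3*(26 - 71)/2 + 6159) = 1/(-3/2*(-45) + 6159) = 1/(135/2 + 6159) = 1/(12453/2) = 2/12453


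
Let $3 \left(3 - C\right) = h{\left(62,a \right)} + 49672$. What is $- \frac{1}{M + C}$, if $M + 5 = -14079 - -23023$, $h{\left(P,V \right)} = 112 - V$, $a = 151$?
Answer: $\frac{3}{22807} \approx 0.00013154$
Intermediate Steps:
$M = 8939$ ($M = -5 - -8944 = -5 + \left(-14079 + 23023\right) = -5 + 8944 = 8939$)
$C = - \frac{49624}{3}$ ($C = 3 - \frac{\left(112 - 151\right) + 49672}{3} = 3 - \frac{-39 + 49672}{3} = 3 - \frac{49633}{3} = - \frac{49624}{3} \approx -16541.0$)
$- \frac{1}{M + C} = - \frac{1}{8939 - \frac{49624}{3}} = - \frac{1}{- \frac{22807}{3}} = \left(-1\right) \left(- \frac{3}{22807}\right) = \frac{3}{22807}$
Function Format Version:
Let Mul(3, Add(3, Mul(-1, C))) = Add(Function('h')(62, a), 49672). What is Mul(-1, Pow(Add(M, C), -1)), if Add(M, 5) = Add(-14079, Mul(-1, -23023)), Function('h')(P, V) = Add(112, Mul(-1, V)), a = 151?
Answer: Rational(3, 22807) ≈ 0.00013154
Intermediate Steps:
M = 8939 (M = Add(-5, Add(-14079, Mul(-1, -23023))) = Add(-5, Add(-14079, 23023)) = Add(-5, 8944) = 8939)
C = Rational(-49624, 3) (C = Add(3, Mul(Rational(-1, 3), Add(Add(112, Mul(-1, 151)), 49672))) = Add(3, Mul(Rational(-1, 3), Add(Add(112, -151), 49672))) = Add(3, Mul(Rational(-1, 3), Add(-39, 49672))) = Add(3, Mul(Rational(-1, 3), 49633)) = Add(3, Rational(-49633, 3)) = Rational(-49624, 3) ≈ -16541.)
Mul(-1, Pow(Add(M, C), -1)) = Mul(-1, Pow(Add(8939, Rational(-49624, 3)), -1)) = Mul(-1, Pow(Rational(-22807, 3), -1)) = Mul(-1, Rational(-3, 22807)) = Rational(3, 22807)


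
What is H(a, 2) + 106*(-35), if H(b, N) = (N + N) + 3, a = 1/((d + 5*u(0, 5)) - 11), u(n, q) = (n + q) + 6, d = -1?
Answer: -3703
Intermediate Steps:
u(n, q) = 6 + n + q
a = 1/43 (a = 1/((-1 + 5*(6 + 0 + 5)) - 11) = 1/((-1 + 5*11) - 11) = 1/((-1 + 55) - 11) = 1/(54 - 11) = 1/43 ≈ 0.023256)
H(b, N) = 3 + 2*N (H(b, N) = 2*N + 3 = 3 + 2*N)
H(a, 2) + 106*(-35) = (3 + 2*2) + 106*(-35) = (3 + 4) - 3710 = 7 - 3710 = -3703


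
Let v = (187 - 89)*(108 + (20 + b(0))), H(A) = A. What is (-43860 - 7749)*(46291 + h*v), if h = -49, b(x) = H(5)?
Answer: 30571881375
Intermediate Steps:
b(x) = 5
v = 13034 (v = (187 - 89)*(108 + (20 + 5)) = 98*(108 + 25) = 98*133 = 13034)
(-43860 - 7749)*(46291 + h*v) = (-43860 - 7749)*(46291 - 49*13034) = -51609*(46291 - 638666) = -51609*(-592375) = 30571881375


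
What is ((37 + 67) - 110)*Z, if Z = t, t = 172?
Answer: -1032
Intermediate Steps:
Z = 172
((37 + 67) - 110)*Z = ((37 + 67) - 110)*172 = (104 - 110)*172 = -6*172 = -1032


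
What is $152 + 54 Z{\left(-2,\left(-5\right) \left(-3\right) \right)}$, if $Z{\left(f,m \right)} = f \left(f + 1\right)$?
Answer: $260$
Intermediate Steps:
$Z{\left(f,m \right)} = f \left(1 + f\right)$
$152 + 54 Z{\left(-2,\left(-5\right) \left(-3\right) \right)} = 152 + 54 \left(- 2 \left(1 - 2\right)\right) = 152 + 54 \left(\left(-2\right) \left(-1\right)\right) = 152 + 54 \cdot 2 = 152 + 108 = 260$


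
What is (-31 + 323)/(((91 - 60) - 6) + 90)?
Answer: 292/115 ≈ 2.5391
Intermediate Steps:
(-31 + 323)/(((91 - 60) - 6) + 90) = 292/((31 - 6) + 90) = 292/(25 + 90) = 292/115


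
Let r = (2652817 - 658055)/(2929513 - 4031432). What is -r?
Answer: 284966/157417 ≈ 1.8103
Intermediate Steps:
r = -284966/157417 (r = 1994762/(-1101919) = 1994762*(-1/1101919) = -284966/157417 ≈ -1.8103)
-r = -1*(-284966/157417) = 284966/157417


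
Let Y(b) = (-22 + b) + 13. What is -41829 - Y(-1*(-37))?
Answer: -41857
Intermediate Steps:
Y(b) = -9 + b
-41829 - Y(-1*(-37)) = -41829 - (-9 - 1*(-37)) = -41829 - (-9 + 37) = -41829 - 1*28 = -41829 - 28 = -41857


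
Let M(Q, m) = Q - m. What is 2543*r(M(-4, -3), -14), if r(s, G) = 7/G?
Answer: -2543/2 ≈ -1271.5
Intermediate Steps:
2543*r(M(-4, -3), -14) = 2543*(7/(-14)) = 2543*(7*(-1/14)) = 2543*(-1/2) = -2543/2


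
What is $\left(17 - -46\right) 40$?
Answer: $2520$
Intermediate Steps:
$\left(17 - -46\right) 40 = \left(17 + 46\right) 40 = 63 \cdot 40 = 2520$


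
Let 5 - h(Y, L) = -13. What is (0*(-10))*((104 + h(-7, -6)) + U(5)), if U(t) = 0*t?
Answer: 0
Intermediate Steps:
h(Y, L) = 18 (h(Y, L) = 5 - 1*(-13) = 5 + 13 = 18)
U(t) = 0
(0*(-10))*((104 + h(-7, -6)) + U(5)) = (0*(-10))*((104 + 18) + 0) = 0*(122 + 0) = 0*122 = 0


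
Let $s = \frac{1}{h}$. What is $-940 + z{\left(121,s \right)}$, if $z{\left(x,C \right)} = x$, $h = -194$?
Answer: $-819$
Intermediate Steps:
$s = - \frac{1}{194}$ ($s = \frac{1}{-194} = - \frac{1}{194} \approx -0.0051546$)
$-940 + z{\left(121,s \right)} = -940 + 121 = -819$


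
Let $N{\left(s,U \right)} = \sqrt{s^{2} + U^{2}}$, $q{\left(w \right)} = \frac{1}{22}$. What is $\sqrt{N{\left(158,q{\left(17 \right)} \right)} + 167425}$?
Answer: $\frac{\sqrt{81033700 + 22 \sqrt{12082577}}}{22} \approx 409.37$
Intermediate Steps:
$q{\left(w \right)} = \frac{1}{22}$
$N{\left(s,U \right)} = \sqrt{U^{2} + s^{2}}$
$\sqrt{N{\left(158,q{\left(17 \right)} \right)} + 167425} = \sqrt{\sqrt{\left(\frac{1}{22}\right)^{2} + 158^{2}} + 167425} = \sqrt{\sqrt{\frac{1}{484} + 24964} + 167425} = \sqrt{\sqrt{\frac{12082577}{484}} + 167425} = \sqrt{\frac{\sqrt{12082577}}{22} + 167425} = \sqrt{167425 + \frac{\sqrt{12082577}}{22}}$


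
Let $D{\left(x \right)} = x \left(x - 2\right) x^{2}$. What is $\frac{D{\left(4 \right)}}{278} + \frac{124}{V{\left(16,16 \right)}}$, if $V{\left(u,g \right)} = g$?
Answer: $\frac{4565}{556} \approx 8.2104$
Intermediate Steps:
$D{\left(x \right)} = x^{3} \left(-2 + x\right)$ ($D{\left(x \right)} = x \left(x - 2\right) x^{2} = x \left(-2 + x\right) x^{2} = x^{3} \left(-2 + x\right)$)
$\frac{D{\left(4 \right)}}{278} + \frac{124}{V{\left(16,16 \right)}} = \frac{4^{3} \left(-2 + 4\right)}{278} + \frac{124}{16} = 64 \cdot 2 \cdot \frac{1}{278} + 124 \cdot \frac{1}{16} = 128 \cdot \frac{1}{278} + \frac{31}{4} = \frac{64}{139} + \frac{31}{4} = \frac{4565}{556}$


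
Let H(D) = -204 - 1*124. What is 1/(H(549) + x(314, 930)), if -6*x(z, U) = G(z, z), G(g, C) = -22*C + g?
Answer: 1/771 ≈ 0.0012970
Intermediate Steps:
G(g, C) = g - 22*C
H(D) = -328 (H(D) = -204 - 124 = -328)
x(z, U) = 7*z/2 (x(z, U) = -(z - 22*z)/6 = -(-7)*z/2 = 7*z/2)
1/(H(549) + x(314, 930)) = 1/(-328 + (7/2)*314) = 1/(-328 + 1099) = 1/771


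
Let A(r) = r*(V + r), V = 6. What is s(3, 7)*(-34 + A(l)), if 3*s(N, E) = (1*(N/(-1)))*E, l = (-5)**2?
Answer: -5187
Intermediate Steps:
l = 25
s(N, E) = -E*N/3 (s(N, E) = ((1*(N/(-1)))*E)/3 = ((1*(N*(-1)))*E)/3 = ((1*(-N))*E)/3 = ((-N)*E)/3 = (-E*N)/3 = -E*N/3)
A(r) = r*(6 + r)
s(3, 7)*(-34 + A(l)) = (-1/3*7*3)*(-34 + 25*(6 + 25)) = -7*(-34 + 25*31) = -7*(-34 + 775) = -7*741 = -5187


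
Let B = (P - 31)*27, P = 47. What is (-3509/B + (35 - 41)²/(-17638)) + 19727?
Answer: 75125128769/3809808 ≈ 19719.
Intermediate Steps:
B = 432 (B = (47 - 31)*27 = 16*27 = 432)
(-3509/B + (35 - 41)²/(-17638)) + 19727 = (-3509/432 + (35 - 41)²/(-17638)) + 19727 = (-3509*1/432 + (-6)²*(-1/17638)) + 19727 = (-3509/432 + 36*(-1/17638)) + 19727 = (-3509/432 - 18/8819) + 19727 = -30953647/3809808 + 19727 = 75125128769/3809808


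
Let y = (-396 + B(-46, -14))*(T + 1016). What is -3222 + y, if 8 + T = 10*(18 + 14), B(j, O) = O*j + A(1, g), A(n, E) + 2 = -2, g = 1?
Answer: 320810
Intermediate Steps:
A(n, E) = -4 (A(n, E) = -2 - 2 = -4)
B(j, O) = -4 + O*j (B(j, O) = O*j - 4 = -4 + O*j)
T = 312 (T = -8 + 10*(18 + 14) = -8 + 10*32 = -8 + 320 = 312)
y = 324032 (y = (-396 + (-4 - 14*(-46)))*(312 + 1016) = (-396 + (-4 + 644))*1328 = (-396 + 640)*1328 = 244*1328 = 324032)
-3222 + y = -3222 + 324032 = 320810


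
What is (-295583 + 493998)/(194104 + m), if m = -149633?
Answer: 28345/6353 ≈ 4.4617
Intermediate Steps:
(-295583 + 493998)/(194104 + m) = (-295583 + 493998)/(194104 - 149633) = 198415/44471 = 198415*(1/44471) = 28345/6353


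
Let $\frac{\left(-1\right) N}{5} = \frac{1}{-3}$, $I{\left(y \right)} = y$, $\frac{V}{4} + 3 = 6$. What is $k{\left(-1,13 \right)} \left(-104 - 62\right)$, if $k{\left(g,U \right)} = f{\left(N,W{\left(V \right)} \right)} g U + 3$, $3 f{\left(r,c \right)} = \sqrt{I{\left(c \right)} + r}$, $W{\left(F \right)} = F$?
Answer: $-498 + \frac{2158 \sqrt{123}}{9} \approx 2161.3$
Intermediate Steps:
$V = 12$ ($V = -12 + 4 \cdot 6 = -12 + 24 = 12$)
$N = \frac{5}{3}$ ($N = - \frac{5}{-3} = \left(-5\right) \left(- \frac{1}{3}\right) = \frac{5}{3} \approx 1.6667$)
$f{\left(r,c \right)} = \frac{\sqrt{c + r}}{3}$
$k{\left(g,U \right)} = 3 + \frac{U g \sqrt{123}}{9}$ ($k{\left(g,U \right)} = \frac{\sqrt{12 + \frac{5}{3}}}{3} g U + 3 = \frac{\sqrt{\frac{41}{3}}}{3} g U + 3 = \frac{\frac{1}{3} \sqrt{123}}{3} g U + 3 = \frac{\sqrt{123}}{9} g U + 3 = \frac{g \sqrt{123}}{9} U + 3 = \frac{U g \sqrt{123}}{9} + 3 = 3 + \frac{U g \sqrt{123}}{9}$)
$k{\left(-1,13 \right)} \left(-104 - 62\right) = \left(3 + \frac{1}{9} \cdot 13 \left(-1\right) \sqrt{123}\right) \left(-104 - 62\right) = \left(3 - \frac{13 \sqrt{123}}{9}\right) \left(-166\right) = -498 + \frac{2158 \sqrt{123}}{9}$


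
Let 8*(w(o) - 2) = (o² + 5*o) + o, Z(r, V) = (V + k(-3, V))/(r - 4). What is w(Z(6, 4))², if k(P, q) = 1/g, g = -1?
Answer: 11881/1024 ≈ 11.603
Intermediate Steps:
k(P, q) = -1 (k(P, q) = 1/(-1) = -1)
Z(r, V) = (-1 + V)/(-4 + r) (Z(r, V) = (V - 1)/(r - 4) = (-1 + V)/(-4 + r))
w(o) = 2 + o²/8 + 3*o/4 (w(o) = 2 + ((o² + 5*o) + o)/8 = 2 + (o² + 6*o)/8 = 2 + (o²/8 + 3*o/4) = 2 + o²/8 + 3*o/4)
w(Z(6, 4))² = (2 + ((-1 + 4)/(-4 + 6))²/8 + 3*((-1 + 4)/(-4 + 6))/4)² = (2 + (3/2)²/8 + 3*(3/2)/4)² = (2 + ((½)*3)²/8 + 3*((½)*3)/4)² = (2 + (3/2)²/8 + (¾)*(3/2))² = (2 + (⅛)*(9/4) + 9/8)² = (2 + 9/32 + 9/8)² = (109/32)² = 11881/1024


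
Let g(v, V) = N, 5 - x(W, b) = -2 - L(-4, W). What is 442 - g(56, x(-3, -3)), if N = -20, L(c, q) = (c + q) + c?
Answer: 462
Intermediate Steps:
L(c, q) = q + 2*c
x(W, b) = -1 + W (x(W, b) = 5 - (-2 - (W + 2*(-4))) = 5 - (-2 - (W - 8)) = 5 - (-2 - (-8 + W)) = 5 - (-2 + (8 - W)) = 5 - (6 - W) = 5 + (-6 + W) = -1 + W)
g(v, V) = -20
442 - g(56, x(-3, -3)) = 442 - 1*(-20) = 442 + 20 = 462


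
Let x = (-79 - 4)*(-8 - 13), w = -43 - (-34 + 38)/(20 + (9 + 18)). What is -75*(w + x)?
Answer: -5992200/47 ≈ -1.2749e+5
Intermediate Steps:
w = -2025/47 (w = -43 - 4/(20 + 27) = -43 - 4/47 = -2025/47 ≈ -43.085)
x = 1743 (x = -83*(-21) = 1743)
-75*(w + x) = -75*(-2025/47 + 1743) = -75*79896/47 = -5992200/47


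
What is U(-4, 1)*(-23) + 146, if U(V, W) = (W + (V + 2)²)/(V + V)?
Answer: 1283/8 ≈ 160.38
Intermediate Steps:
U(V, W) = (W + (2 + V)²)/(2*V) (U(V, W) = (W + (2 + V)²)/((2*V)) = (W + (2 + V)²)*(1/(2*V)) = (W + (2 + V)²)/(2*V))
U(-4, 1)*(-23) + 146 = ((½)*(1 + (2 - 4)²)/(-4))*(-23) + 146 = ((½)*(-¼)*(1 + (-2)²))*(-23) + 146 = ((½)*(-¼)*(1 + 4))*(-23) + 146 = ((½)*(-¼)*5)*(-23) + 146 = -5/8*(-23) + 146 = 115/8 + 146 = 1283/8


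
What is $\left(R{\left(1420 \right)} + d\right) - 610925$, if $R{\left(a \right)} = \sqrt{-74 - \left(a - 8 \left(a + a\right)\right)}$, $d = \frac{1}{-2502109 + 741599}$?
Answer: $- \frac{1075539571751}{1760510} + \sqrt{21226} \approx -6.1078 \cdot 10^{5}$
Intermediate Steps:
$d = - \frac{1}{1760510}$ ($d = \frac{1}{-1760510} = - \frac{1}{1760510} \approx -5.6802 \cdot 10^{-7}$)
$R{\left(a \right)} = \sqrt{-74 + 15 a}$ ($R{\left(a \right)} = \sqrt{-74 - \left(a - 16 a\right)} = \sqrt{-74 + \left(16 a - a\right)} = \sqrt{-74 + 15 a}$)
$\left(R{\left(1420 \right)} + d\right) - 610925 = \left(\sqrt{-74 + 15 \cdot 1420} - \frac{1}{1760510}\right) - 610925 = \left(\sqrt{-74 + 21300} - \frac{1}{1760510}\right) - 610925 = \left(\sqrt{21226} - \frac{1}{1760510}\right) - 610925 = \left(- \frac{1}{1760510} + \sqrt{21226}\right) - 610925 = - \frac{1075539571751}{1760510} + \sqrt{21226}$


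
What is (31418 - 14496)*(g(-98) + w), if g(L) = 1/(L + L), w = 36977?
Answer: 61321021351/98 ≈ 6.2572e+8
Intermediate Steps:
g(L) = 1/(2*L)
(31418 - 14496)*(g(-98) + w) = (31418 - 14496)*((½)/(-98) + 36977) = 16922*((½)*(-1/98) + 36977) = 16922*(-1/196 + 36977) = 16922*(7247491/196) = 61321021351/98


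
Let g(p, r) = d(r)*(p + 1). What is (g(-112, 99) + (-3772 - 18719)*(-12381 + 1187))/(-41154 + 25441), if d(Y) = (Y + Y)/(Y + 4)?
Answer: -25931696184/1618439 ≈ -16023.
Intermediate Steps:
d(Y) = 2*Y/(4 + Y) (d(Y) = (2*Y)/(4 + Y) = 2*Y/(4 + Y))
g(p, r) = 2*r*(1 + p)/(4 + r) (g(p, r) = (2*r/(4 + r))*(p + 1) = (2*r/(4 + r))*(1 + p) = 2*r*(1 + p)/(4 + r))
(g(-112, 99) + (-3772 - 18719)*(-12381 + 1187))/(-41154 + 25441) = (2*99*(1 - 112)/(4 + 99) + (-3772 - 18719)*(-12381 + 1187))/(-41154 + 25441) = (2*99*(-111)/103 - 22491*(-11194))/(-15713) = (2*99*(1/103)*(-111) + 251764254)*(-1/15713) = (-21978/103 + 251764254)*(-1/15713) = (25931696184/103)*(-1/15713) = -25931696184/1618439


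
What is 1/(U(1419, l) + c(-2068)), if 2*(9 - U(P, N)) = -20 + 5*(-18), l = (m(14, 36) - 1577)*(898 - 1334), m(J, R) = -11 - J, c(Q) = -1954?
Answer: -1/1890 ≈ -0.00052910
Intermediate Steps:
l = 698472 (l = ((-11 - 1*14) - 1577)*(898 - 1334) = ((-11 - 14) - 1577)*(-436) = (-25 - 1577)*(-436) = -1602*(-436) = 698472)
U(P, N) = 64 (U(P, N) = 9 - (-20 + 5*(-18))/2 = 9 - (-20 - 90)/2 = 9 - ½*(-110) = 9 + 55 = 64)
1/(U(1419, l) + c(-2068)) = 1/(64 - 1954) = 1/(-1890) = -1/1890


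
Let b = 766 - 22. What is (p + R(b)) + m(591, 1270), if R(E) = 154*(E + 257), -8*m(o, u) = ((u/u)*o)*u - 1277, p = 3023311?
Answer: 24670427/8 ≈ 3.0838e+6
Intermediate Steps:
b = 744
m(o, u) = 1277/8 - o*u/8 (m(o, u) = -(((u/u)*o)*u - 1277)/8 = -((1*o)*u - 1277)/8 = -(o*u - 1277)/8 = -(-1277 + o*u)/8 = 1277/8 - o*u/8)
R(E) = 39578 + 154*E (R(E) = 154*(257 + E) = 39578 + 154*E)
(p + R(b)) + m(591, 1270) = (3023311 + (39578 + 154*744)) + (1277/8 - 1/8*591*1270) = (3023311 + (39578 + 114576)) + (1277/8 - 375285/4) = (3023311 + 154154) - 749293/8 = 3177465 - 749293/8 = 24670427/8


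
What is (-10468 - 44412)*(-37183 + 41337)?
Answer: -227971520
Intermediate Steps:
(-10468 - 44412)*(-37183 + 41337) = -54880*4154 = -227971520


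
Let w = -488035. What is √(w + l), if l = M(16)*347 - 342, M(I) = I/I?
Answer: I*√488030 ≈ 698.59*I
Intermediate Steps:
M(I) = 1
l = 5 (l = 1*347 - 342 = 347 - 342 = 5)
√(w + l) = √(-488035 + 5) = √(-488030) = I*√488030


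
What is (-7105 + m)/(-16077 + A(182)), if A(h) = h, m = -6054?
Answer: 13159/15895 ≈ 0.82787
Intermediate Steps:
(-7105 + m)/(-16077 + A(182)) = (-7105 - 6054)/(-16077 + 182) = -13159/(-15895) = -13159*(-1/15895) = 13159/15895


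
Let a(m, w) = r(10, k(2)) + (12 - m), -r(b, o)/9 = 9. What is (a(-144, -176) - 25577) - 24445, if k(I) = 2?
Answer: -49947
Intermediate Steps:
r(b, o) = -81 (r(b, o) = -9*9 = -81)
a(m, w) = -69 - m (a(m, w) = -81 + (12 - m) = -69 - m)
(a(-144, -176) - 25577) - 24445 = ((-69 - 1*(-144)) - 25577) - 24445 = ((-69 + 144) - 25577) - 24445 = (75 - 25577) - 24445 = -25502 - 24445 = -49947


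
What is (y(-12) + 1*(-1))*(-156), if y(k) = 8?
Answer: -1092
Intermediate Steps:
(y(-12) + 1*(-1))*(-156) = (8 + 1*(-1))*(-156) = (8 - 1)*(-156) = 7*(-156) = -1092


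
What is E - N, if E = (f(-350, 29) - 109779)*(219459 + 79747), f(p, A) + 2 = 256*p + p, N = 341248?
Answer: -59761054834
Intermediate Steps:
f(p, A) = -2 + 257*p (f(p, A) = -2 + (256*p + p) = -2 + 257*p)
E = -59760713586 (E = ((-2 + 257*(-350)) - 109779)*(219459 + 79747) = ((-2 - 89950) - 109779)*299206 = (-89952 - 109779)*299206 = -199731*299206 = -59760713586)
E - N = -59760713586 - 1*341248 = -59760713586 - 341248 = -59761054834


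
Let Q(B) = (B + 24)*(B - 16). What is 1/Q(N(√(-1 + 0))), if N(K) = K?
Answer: -385/148289 - 8*I/148289 ≈ -0.0025963 - 5.3949e-5*I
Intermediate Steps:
Q(B) = (-16 + B)*(24 + B) (Q(B) = (24 + B)*(-16 + B) = (-16 + B)*(24 + B))
1/Q(N(√(-1 + 0))) = 1/(-384 + (√(-1 + 0))² + 8*√(-1 + 0)) = 1/(-384 + (√(-1))² + 8*√(-1)) = 1/(-384 + I² + 8*I) = 1/(-384 - 1 + 8*I) = 1/(-385 + 8*I) = (-385 - 8*I)/148289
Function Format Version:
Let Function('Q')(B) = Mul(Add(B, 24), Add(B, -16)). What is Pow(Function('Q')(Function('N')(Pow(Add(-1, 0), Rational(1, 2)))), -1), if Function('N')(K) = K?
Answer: Add(Rational(-385, 148289), Mul(Rational(-8, 148289), I)) ≈ Add(-0.0025963, Mul(-5.3949e-5, I))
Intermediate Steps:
Function('Q')(B) = Mul(Add(-16, B), Add(24, B)) (Function('Q')(B) = Mul(Add(24, B), Add(-16, B)) = Mul(Add(-16, B), Add(24, B)))
Pow(Function('Q')(Function('N')(Pow(Add(-1, 0), Rational(1, 2)))), -1) = Pow(Add(-384, Pow(Pow(Add(-1, 0), Rational(1, 2)), 2), Mul(8, Pow(Add(-1, 0), Rational(1, 2)))), -1) = Pow(Add(-384, Pow(Pow(-1, Rational(1, 2)), 2), Mul(8, Pow(-1, Rational(1, 2)))), -1) = Pow(Add(-384, Pow(I, 2), Mul(8, I)), -1) = Pow(Add(-384, -1, Mul(8, I)), -1) = Pow(Add(-385, Mul(8, I)), -1) = Mul(Rational(1, 148289), Add(-385, Mul(-8, I)))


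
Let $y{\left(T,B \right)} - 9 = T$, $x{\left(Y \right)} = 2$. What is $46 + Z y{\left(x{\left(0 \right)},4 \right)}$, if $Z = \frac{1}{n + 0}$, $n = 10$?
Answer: $\frac{471}{10} \approx 47.1$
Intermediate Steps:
$y{\left(T,B \right)} = 9 + T$
$Z = \frac{1}{10}$ ($Z = \frac{1}{10 + 0} = \frac{1}{10} \approx 0.1$)
$46 + Z y{\left(x{\left(0 \right)},4 \right)} = 46 + \frac{9 + 2}{10} = 46 + \frac{1}{10} \cdot 11 = 46 + \frac{11}{10} = \frac{471}{10}$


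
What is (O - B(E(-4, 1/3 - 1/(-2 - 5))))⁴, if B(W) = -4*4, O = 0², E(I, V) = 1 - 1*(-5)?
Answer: 65536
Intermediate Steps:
E(I, V) = 6 (E(I, V) = 1 + 5 = 6)
O = 0
B(W) = -16
(O - B(E(-4, 1/3 - 1/(-2 - 5))))⁴ = (0 - 1*(-16))⁴ = (0 + 16)⁴ = 16⁴ = 65536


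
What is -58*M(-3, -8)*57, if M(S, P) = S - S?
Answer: 0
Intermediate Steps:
M(S, P) = 0
-58*M(-3, -8)*57 = -58*0*57 = 0*57 = 0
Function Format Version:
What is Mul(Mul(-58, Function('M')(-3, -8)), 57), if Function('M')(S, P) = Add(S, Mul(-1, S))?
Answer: 0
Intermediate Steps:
Function('M')(S, P) = 0
Mul(Mul(-58, Function('M')(-3, -8)), 57) = Mul(Mul(-58, 0), 57) = Mul(0, 57) = 0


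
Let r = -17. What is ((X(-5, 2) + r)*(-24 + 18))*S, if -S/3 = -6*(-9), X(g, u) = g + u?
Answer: -19440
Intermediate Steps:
S = -162 (S = -(-18)*(-9) = -3*54 = -162)
((X(-5, 2) + r)*(-24 + 18))*S = (((-5 + 2) - 17)*(-24 + 18))*(-162) = ((-3 - 17)*(-6))*(-162) = -20*(-6)*(-162) = 120*(-162) = -19440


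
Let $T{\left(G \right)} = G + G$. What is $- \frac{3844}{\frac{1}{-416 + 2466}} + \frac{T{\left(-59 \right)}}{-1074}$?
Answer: $- \frac{4231667341}{537} \approx -7.8802 \cdot 10^{6}$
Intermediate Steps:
$T{\left(G \right)} = 2 G$
$- \frac{3844}{\frac{1}{-416 + 2466}} + \frac{T{\left(-59 \right)}}{-1074} = - \frac{3844}{\frac{1}{-416 + 2466}} + \frac{2 \left(-59\right)}{-1074} = - \frac{3844}{\frac{1}{2050}} - - \frac{59}{537} = - 3844 \frac{1}{\frac{1}{2050}} + \frac{59}{537} = \left(-3844\right) 2050 + \frac{59}{537} = -7880200 + \frac{59}{537} = - \frac{4231667341}{537}$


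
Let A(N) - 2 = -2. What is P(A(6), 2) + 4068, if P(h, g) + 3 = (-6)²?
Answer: 4101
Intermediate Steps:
A(N) = 0 (A(N) = 2 - 2 = 0)
P(h, g) = 33 (P(h, g) = -3 + (-6)² = -3 + 36 = 33)
P(A(6), 2) + 4068 = 33 + 4068 = 4101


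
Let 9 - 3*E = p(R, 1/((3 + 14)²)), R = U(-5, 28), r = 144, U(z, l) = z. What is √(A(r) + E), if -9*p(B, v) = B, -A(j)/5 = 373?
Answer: I*√150837/9 ≈ 43.153*I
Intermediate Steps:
A(j) = -1865 (A(j) = -5*373 = -1865)
R = -5
p(B, v) = -B/9
E = 76/27 (E = 3 - (-1)*(-5)/27 = 3 - ⅓*5/9 = 3 - 5/27 = 76/27 ≈ 2.8148)
√(A(r) + E) = √(-1865 + 76/27) = √(-50279/27) = I*√150837/9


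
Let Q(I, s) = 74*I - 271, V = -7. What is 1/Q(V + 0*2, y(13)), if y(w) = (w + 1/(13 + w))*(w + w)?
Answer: -1/789 ≈ -0.0012674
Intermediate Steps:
y(w) = 2*w*(w + 1/(13 + w)) (y(w) = (w + 1/(13 + w))*(2*w) = 2*w*(w + 1/(13 + w)))
Q(I, s) = -271 + 74*I
1/Q(V + 0*2, y(13)) = 1/(-271 + 74*(-7 + 0*2)) = 1/(-271 + 74*(-7 + 0)) = 1/(-271 + 74*(-7)) = 1/(-271 - 518) = 1/(-789) = -1/789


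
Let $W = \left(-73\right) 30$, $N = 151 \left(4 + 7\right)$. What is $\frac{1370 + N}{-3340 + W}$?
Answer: $- \frac{433}{790} \approx -0.5481$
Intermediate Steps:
$N = 1661$ ($N = 151 \cdot 11 = 1661$)
$W = -2190$
$\frac{1370 + N}{-3340 + W} = \frac{1370 + 1661}{-3340 - 2190} = \frac{3031}{-5530} = 3031 \left(- \frac{1}{5530}\right) = - \frac{433}{790}$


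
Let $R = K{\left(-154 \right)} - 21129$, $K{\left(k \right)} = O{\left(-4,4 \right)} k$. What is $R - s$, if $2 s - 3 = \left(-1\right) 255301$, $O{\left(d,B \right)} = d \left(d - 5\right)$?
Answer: $100976$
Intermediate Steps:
$O{\left(d,B \right)} = d \left(-5 + d\right)$
$K{\left(k \right)} = 36 k$ ($K{\left(k \right)} = - 4 \left(-5 - 4\right) k = \left(-4\right) \left(-9\right) k = 36 k$)
$s = -127649$ ($s = \frac{3}{2} + \frac{\left(-1\right) 255301}{2} = \frac{3}{2} + \frac{1}{2} \left(-255301\right) = \frac{3}{2} - \frac{255301}{2} = -127649$)
$R = -26673$ ($R = 36 \left(-154\right) - 21129 = -5544 - 21129 = -26673$)
$R - s = -26673 - -127649 = -26673 + 127649 = 100976$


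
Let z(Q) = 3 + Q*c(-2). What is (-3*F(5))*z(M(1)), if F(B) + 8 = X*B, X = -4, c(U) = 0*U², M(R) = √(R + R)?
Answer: 252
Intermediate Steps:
M(R) = √2*√R (M(R) = √(2*R) = √2*√R)
c(U) = 0
z(Q) = 3 (z(Q) = 3 + Q*0 = 3 + 0 = 3)
F(B) = -8 - 4*B
(-3*F(5))*z(M(1)) = -3*(-8 - 4*5)*3 = -3*(-8 - 20)*3 = -3*(-28)*3 = 84*3 = 252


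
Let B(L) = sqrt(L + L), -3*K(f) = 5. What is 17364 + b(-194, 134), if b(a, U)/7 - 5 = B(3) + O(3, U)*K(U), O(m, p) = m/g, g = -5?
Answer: 17406 + 7*sqrt(6) ≈ 17423.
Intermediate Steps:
K(f) = -5/3 (K(f) = -1/3*5 = -5/3)
O(m, p) = -m/5 (O(m, p) = m/(-5) = m*(-1/5) = -m/5)
B(L) = sqrt(2)*sqrt(L) (B(L) = sqrt(2*L) = sqrt(2)*sqrt(L))
b(a, U) = 42 + 7*sqrt(6) (b(a, U) = 35 + 7*(sqrt(2)*sqrt(3) - 1/5*3*(-5/3)) = 35 + 7*(sqrt(6) - 3/5*(-5/3)) = 35 + 7*(sqrt(6) + 1) = 35 + 7*(1 + sqrt(6)) = 35 + (7 + 7*sqrt(6)) = 42 + 7*sqrt(6))
17364 + b(-194, 134) = 17364 + (42 + 7*sqrt(6)) = 17406 + 7*sqrt(6)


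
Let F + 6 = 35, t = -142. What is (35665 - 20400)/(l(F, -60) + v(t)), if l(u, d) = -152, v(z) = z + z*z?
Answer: 3053/3974 ≈ 0.76824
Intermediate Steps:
F = 29 (F = -6 + 35 = 29)
v(z) = z + z²
(35665 - 20400)/(l(F, -60) + v(t)) = (35665 - 20400)/(-152 - 142*(1 - 142)) = 15265/(-152 - 142*(-141)) = 15265/(-152 + 20022) = 15265/19870 = 15265*(1/19870) = 3053/3974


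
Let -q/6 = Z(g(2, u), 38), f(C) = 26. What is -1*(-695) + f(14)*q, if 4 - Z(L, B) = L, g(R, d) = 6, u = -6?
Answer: 1007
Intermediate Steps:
Z(L, B) = 4 - L
q = 12 (q = -6*(4 - 1*6) = -6*(4 - 6) = -6*(-2) = 12)
-1*(-695) + f(14)*q = -1*(-695) + 26*12 = 695 + 312 = 1007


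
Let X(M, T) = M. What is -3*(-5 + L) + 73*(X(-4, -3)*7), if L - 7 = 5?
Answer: -2065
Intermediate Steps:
L = 12 (L = 7 + 5 = 12)
-3*(-5 + L) + 73*(X(-4, -3)*7) = -3*(-5 + 12) + 73*(-4*7) = -3*7 + 73*(-28) = -21 - 2044 = -2065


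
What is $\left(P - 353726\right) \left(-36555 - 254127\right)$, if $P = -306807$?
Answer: $192005053506$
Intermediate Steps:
$\left(P - 353726\right) \left(-36555 - 254127\right) = \left(-306807 - 353726\right) \left(-36555 - 254127\right) = \left(-660533\right) \left(-290682\right) = 192005053506$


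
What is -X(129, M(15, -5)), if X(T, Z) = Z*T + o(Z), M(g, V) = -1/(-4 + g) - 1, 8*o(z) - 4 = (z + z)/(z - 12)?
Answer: 74029/528 ≈ 140.21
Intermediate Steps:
o(z) = ½ + z/(4*(-12 + z)) (o(z) = ½ + ((z + z)/(z - 12))/8 = ½ + ((2*z)/(-12 + z))/8 = ½ + (2*z/(-12 + z))/8 = ½ + z/(4*(-12 + z)))
M(g, V) = -1 - 1/(-4 + g)
X(T, Z) = T*Z + 3*(-8 + Z)/(4*(-12 + Z)) (X(T, Z) = Z*T + 3*(-8 + Z)/(4*(-12 + Z)) = T*Z + 3*(-8 + Z)/(4*(-12 + Z)))
-X(129, M(15, -5)) = -(-6 + 3*((3 - 1*15)/(-4 + 15))/4 + 129*((3 - 1*15)/(-4 + 15))*(-12 + (3 - 1*15)/(-4 + 15)))/(-12 + (3 - 1*15)/(-4 + 15)) = -(-6 + 3*((3 - 15)/11)/4 + 129*((3 - 15)/11)*(-12 + (3 - 15)/11))/(-12 + (3 - 15)/11) = -(-6 + 3*((1/11)*(-12))/4 + 129*((1/11)*(-12))*(-12 + (1/11)*(-12)))/(-12 + (1/11)*(-12)) = -(-6 + (¾)*(-12/11) + 129*(-12/11)*(-12 - 12/11))/(-12 - 12/11) = -(-6 - 9/11 + 129*(-12/11)*(-144/11))/(-144/11) = -(-11)*(-6 - 9/11 + 222912/121)/144 = -(-11)*222087/(144*121) = -1*(-74029/528) = 74029/528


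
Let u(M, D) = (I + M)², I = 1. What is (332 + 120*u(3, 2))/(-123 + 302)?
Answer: 2252/179 ≈ 12.581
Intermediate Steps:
u(M, D) = (1 + M)²
(332 + 120*u(3, 2))/(-123 + 302) = (332 + 120*(1 + 3)²)/(-123 + 302) = (332 + 120*4²)/179 = (332 + 120*16)*(1/179) = (332 + 1920)*(1/179) = 2252*(1/179) = 2252/179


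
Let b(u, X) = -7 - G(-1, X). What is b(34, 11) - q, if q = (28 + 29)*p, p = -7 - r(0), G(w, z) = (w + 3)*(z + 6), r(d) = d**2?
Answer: 358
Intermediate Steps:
G(w, z) = (3 + w)*(6 + z)
p = -7 (p = -7 - 1*0**2 = -7 - 1*0 = -7 + 0 = -7)
b(u, X) = -19 - 2*X (b(u, X) = -7 - (18 + 3*X + 6*(-1) - X) = -7 - (18 + 3*X - 6 - X) = -7 - (12 + 2*X) = -7 + (-12 - 2*X) = -19 - 2*X)
q = -399 (q = (28 + 29)*(-7) = 57*(-7) = -399)
b(34, 11) - q = (-19 - 2*11) - 1*(-399) = (-19 - 22) + 399 = -41 + 399 = 358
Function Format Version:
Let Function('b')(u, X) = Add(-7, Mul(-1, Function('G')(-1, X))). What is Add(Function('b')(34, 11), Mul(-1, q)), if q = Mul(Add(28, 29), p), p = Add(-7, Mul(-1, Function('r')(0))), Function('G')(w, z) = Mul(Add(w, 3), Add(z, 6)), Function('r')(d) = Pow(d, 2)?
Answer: 358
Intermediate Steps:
Function('G')(w, z) = Mul(Add(3, w), Add(6, z))
p = -7 (p = Add(-7, Mul(-1, Pow(0, 2))) = Add(-7, Mul(-1, 0)) = Add(-7, 0) = -7)
Function('b')(u, X) = Add(-19, Mul(-2, X)) (Function('b')(u, X) = Add(-7, Mul(-1, Add(18, Mul(3, X), Mul(6, -1), Mul(-1, X)))) = Add(-7, Mul(-1, Add(18, Mul(3, X), -6, Mul(-1, X)))) = Add(-7, Mul(-1, Add(12, Mul(2, X)))) = Add(-7, Add(-12, Mul(-2, X))) = Add(-19, Mul(-2, X)))
q = -399 (q = Mul(Add(28, 29), -7) = Mul(57, -7) = -399)
Add(Function('b')(34, 11), Mul(-1, q)) = Add(Add(-19, Mul(-2, 11)), Mul(-1, -399)) = Add(Add(-19, -22), 399) = Add(-41, 399) = 358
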